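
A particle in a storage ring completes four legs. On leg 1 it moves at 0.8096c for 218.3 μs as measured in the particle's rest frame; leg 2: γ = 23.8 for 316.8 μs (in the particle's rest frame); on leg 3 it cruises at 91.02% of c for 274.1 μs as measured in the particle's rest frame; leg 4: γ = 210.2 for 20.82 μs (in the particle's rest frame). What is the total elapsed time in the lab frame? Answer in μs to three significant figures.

Leg 1: γ = 1/√(1 − 0.8096²) = 1/√0.3445 = 1.704; Δt_1 = 1.704 × 218.3 = 371.9 μs.
Leg 2: γ = 23.8; Δt_2 = 23.80 × 316.8 = 7540 μs.
Leg 3: β = 0.9102; γ = 1/√(1 − 0.9102²) = 1/√0.1715 = 2.414; Δt_3 = 2.414 × 274.1 = 661.8 μs.
Leg 4: γ = 210.2; Δt_4 = 210.2 × 20.82 = 4376 μs.
Total: 371.9 + 7540 + 661.8 + 4376 μs.

Δt = 1.29×10⁴ μs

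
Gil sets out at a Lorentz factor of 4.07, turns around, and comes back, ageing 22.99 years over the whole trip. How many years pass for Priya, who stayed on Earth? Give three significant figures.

Δt = 93.6 years

γ = 4.07
Earth-frame duration is the dilated interval: Δt = γτ = 4.070 × 22.99 years.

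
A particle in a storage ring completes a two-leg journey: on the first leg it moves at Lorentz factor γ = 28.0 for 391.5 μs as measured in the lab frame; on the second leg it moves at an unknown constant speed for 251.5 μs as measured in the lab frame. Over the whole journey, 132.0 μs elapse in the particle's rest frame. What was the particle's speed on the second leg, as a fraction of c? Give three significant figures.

β = 0.883

Leg 1: γ = 28.0; τ_1 = 391.5/28.00 = 13.98 μs.
Leg 2: speed unknown; τ_2 = 251.5/γ_2.
Total proper time: 13.98 + τ_2 = 132.0, so τ_2 = 132.0 − 13.98 = 118.0 μs.
γ_2 = 251.5/118.0 = 2.131; β = √(1 − 1/γ²) = √0.7798.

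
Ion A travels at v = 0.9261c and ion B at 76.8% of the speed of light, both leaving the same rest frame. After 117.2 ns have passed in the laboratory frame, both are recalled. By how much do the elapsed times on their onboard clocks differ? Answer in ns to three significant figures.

|τ_A − τ_B| = 30.8 ns

A: γ = 1/√(1 − 0.9261²) = 1/√0.1423 = 2.651; τ_A = 117.2/2.651 = 44.22 ns.
B: β = 0.768; γ = 1/√(1 − 0.768²) = 1/√0.4102 = 1.561; τ_B = 117.2/1.561 = 75.06 ns.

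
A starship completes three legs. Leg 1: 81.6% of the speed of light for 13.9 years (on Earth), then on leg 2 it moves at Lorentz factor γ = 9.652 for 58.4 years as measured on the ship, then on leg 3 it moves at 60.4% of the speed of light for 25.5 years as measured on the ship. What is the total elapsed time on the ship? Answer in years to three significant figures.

τ = 91.9 years

Leg 1: β = 0.816; γ = 1/√(1 − 0.816²) = 1/√0.3341 = 1.730; τ_1 = 13.9/1.730 = 8.035 years.
Leg 2: 58.4 years is already measured on the ship.
Leg 3: 25.5 years is already measured on the ship.
Total: 8.035 + 58.40 + 25.50 years.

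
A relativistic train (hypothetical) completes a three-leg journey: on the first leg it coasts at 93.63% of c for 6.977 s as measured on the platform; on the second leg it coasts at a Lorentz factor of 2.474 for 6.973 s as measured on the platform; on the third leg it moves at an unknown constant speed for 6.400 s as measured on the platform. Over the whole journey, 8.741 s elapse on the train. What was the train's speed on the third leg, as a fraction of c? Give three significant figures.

Leg 1: β = 0.9363; γ = 1/√(1 − 0.9363²) = 1/√0.1233 = 2.847; τ_1 = 6.977/2.847 = 2.450 s.
Leg 2: γ = 2.474; τ_2 = 6.973/2.474 = 2.819 s.
Leg 3: speed unknown; τ_3 = 6.400/γ_3.
Total proper time: 2.450 + 2.819 + τ_3 = 8.741, so τ_3 = 8.741 − 5.269 = 3.472 s.
γ_3 = 6.400/3.472 = 1.843; β = √(1 − 1/γ²) = √0.7057.

β = 0.840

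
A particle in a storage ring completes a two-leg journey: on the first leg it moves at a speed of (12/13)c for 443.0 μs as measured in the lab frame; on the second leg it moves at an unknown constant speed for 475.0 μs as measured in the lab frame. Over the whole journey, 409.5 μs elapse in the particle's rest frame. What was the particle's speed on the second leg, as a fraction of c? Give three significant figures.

Leg 1: γ = 1/√(1 − (12/13)²) = 13/5 = 2.600; τ_1 = 443.0/2.600 = 170.4 μs.
Leg 2: speed unknown; τ_2 = 475.0/γ_2.
Total proper time: 170.4 + τ_2 = 409.5, so τ_2 = 409.5 − 170.4 = 239.1 μs.
γ_2 = 475.0/239.1 = 1.986; β = √(1 − 1/γ²) = √0.7466.

β = 0.864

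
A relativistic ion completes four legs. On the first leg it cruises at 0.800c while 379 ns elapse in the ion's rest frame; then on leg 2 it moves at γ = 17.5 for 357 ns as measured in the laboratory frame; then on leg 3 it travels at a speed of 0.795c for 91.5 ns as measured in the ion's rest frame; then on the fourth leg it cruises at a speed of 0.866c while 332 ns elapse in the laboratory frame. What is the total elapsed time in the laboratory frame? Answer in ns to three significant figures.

Leg 1: γ = 1/√(1 − 0.800²) = 5/3 ≈ 1.667; Δt_1 = 1.667 × 379 = 631.7 ns.
Leg 2: 357 ns is already measured in the laboratory frame.
Leg 3: γ = 1/√(1 − 0.795²) = 1/√0.3680 = 1.649; Δt_3 = 1.649 × 91.5 = 150.8 ns.
Leg 4: 332 ns is already measured in the laboratory frame.
Total: 631.7 + 357.0 + 150.8 + 332.0 ns.

Δt = 1470 ns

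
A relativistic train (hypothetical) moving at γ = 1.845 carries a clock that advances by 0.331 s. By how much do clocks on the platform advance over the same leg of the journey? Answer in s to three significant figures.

Δt = 0.611 s

γ = 1.845
The interval measured on the train is the proper time (both events occur at the same place in that frame); the lab-frame interval is Δt = γτ = 1.845 × 0.331 s.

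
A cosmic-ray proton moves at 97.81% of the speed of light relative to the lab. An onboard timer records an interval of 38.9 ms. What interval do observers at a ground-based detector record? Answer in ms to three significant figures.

β = 0.9781; γ = 1/√(1 − 0.9781²) = 1/√0.04332 = 4.805
The interval measured in the proton's rest frame is the proper time (both events occur at the same place in that frame); the lab-frame interval is Δt = γτ = 4.805 × 38.9 ms.

Δt = 187 ms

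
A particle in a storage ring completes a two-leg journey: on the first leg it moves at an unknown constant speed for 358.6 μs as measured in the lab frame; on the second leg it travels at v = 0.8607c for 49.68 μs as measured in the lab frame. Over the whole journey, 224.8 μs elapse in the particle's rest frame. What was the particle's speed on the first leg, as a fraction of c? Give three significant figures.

β = 0.831

Leg 1: speed unknown; τ_1 = 358.6/γ_1.
Leg 2: γ = 1/√(1 − 0.8607²) = 1/√0.2592 = 1.964; τ_2 = 49.68/1.964 = 25.29 μs.
Total proper time: τ_1 + 25.29 = 224.8, so τ_1 = 224.8 − 25.29 = 199.5 μs.
γ_1 = 358.6/199.5 = 1.797; β = √(1 − 1/γ²) = √0.6905.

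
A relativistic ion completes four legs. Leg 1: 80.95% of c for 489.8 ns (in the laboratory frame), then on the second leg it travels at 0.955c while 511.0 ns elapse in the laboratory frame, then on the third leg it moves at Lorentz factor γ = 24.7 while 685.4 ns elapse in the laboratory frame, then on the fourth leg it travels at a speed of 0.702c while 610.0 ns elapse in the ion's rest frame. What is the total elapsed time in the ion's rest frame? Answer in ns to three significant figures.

Leg 1: β = 0.8095; γ = 1/√(1 − 0.8095²) = 1/√0.3447 = 1.703; τ_1 = 489.8/1.703 = 287.6 ns.
Leg 2: γ = 1/√(1 − 0.955²) = 1/√0.08798 = 3.371; τ_2 = 511.0/3.371 = 151.6 ns.
Leg 3: γ = 24.7; τ_3 = 685.4/24.70 = 27.75 ns.
Leg 4: 610.0 ns is already measured in the ion's rest frame.
Total: 287.6 + 151.6 + 27.75 + 610.0 ns.

τ = 1080 ns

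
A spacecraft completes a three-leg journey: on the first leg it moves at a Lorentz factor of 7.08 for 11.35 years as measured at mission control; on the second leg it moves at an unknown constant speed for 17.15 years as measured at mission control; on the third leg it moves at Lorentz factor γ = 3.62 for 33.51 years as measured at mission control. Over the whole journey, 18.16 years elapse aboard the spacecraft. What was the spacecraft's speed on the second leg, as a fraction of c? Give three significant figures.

β = 0.905

Leg 1: γ = 7.08; τ_1 = 11.35/7.080 = 1.603 years.
Leg 2: speed unknown; τ_2 = 17.15/γ_2.
Leg 3: γ = 3.62; τ_3 = 33.51/3.620 = 9.257 years.
Total proper time: 1.603 + τ_2 + 9.257 = 18.16, so τ_2 = 18.16 − 10.86 = 7.300 years.
γ_2 = 17.15/7.300 = 2.349; β = √(1 − 1/γ²) = √0.8188.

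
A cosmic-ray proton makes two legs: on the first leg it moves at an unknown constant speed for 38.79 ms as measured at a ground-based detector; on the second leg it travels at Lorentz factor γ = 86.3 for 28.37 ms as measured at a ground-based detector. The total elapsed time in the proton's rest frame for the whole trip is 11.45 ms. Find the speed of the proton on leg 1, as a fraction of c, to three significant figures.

Leg 1: speed unknown; τ_1 = 38.79/γ_1.
Leg 2: γ = 86.3; τ_2 = 28.37/86.30 = 0.3287 ms.
Total proper time: τ_1 + 0.3287 = 11.45, so τ_1 = 11.45 − 0.3287 = 11.12 ms.
γ_1 = 38.79/11.12 = 3.488; β = √(1 − 1/γ²) = √0.9178.

β = 0.958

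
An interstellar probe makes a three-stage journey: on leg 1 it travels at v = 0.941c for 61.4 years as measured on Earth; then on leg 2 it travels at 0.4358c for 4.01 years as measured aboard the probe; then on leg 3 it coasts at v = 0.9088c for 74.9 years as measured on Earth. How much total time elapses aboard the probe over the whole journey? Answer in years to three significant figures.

Leg 1: γ = 1/√(1 − 0.941²) = 1/√0.1145 = 2.955; τ_1 = 61.4/2.955 = 20.78 years.
Leg 2: 4.01 years is already measured aboard the probe.
Leg 3: γ = 1/√(1 − 0.9088²) = 1/√0.1741 = 2.397; τ_3 = 74.9/2.397 = 31.25 years.
Total: 20.78 + 4.010 + 31.25 years.

τ = 56.0 years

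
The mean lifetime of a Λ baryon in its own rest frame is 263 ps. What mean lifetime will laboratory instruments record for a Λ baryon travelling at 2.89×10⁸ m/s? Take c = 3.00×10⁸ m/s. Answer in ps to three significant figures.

β = 2.89×10⁸/3.00×10⁸ = 0.9633; γ = 1/√(1 − 0.9633²) = 3.727
The rest-frame lifetime is the proper time; the lab measures the dilated interval Δt = γτ₀ = 3.727 × 263 ps.

Δt = 980 ps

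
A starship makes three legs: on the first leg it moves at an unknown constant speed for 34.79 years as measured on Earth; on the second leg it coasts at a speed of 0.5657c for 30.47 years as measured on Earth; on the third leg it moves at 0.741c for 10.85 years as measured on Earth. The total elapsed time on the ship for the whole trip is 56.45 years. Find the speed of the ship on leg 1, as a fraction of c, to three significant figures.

Leg 1: speed unknown; τ_1 = 34.79/γ_1.
Leg 2: γ = 1/√(1 − 0.5657²) = 1/√0.6800 = 1.213; τ_2 = 30.47/1.213 = 25.13 years.
Leg 3: γ = 1/√(1 − 0.741²) = 1/√0.4509 = 1.489; τ_3 = 10.85/1.489 = 7.286 years.
Total proper time: τ_1 + 25.13 + 7.286 = 56.45, so τ_1 = 56.45 − 32.41 = 24.04 years.
γ_1 = 34.79/24.04 = 1.447; β = √(1 − 1/γ²) = √0.5226.

β = 0.723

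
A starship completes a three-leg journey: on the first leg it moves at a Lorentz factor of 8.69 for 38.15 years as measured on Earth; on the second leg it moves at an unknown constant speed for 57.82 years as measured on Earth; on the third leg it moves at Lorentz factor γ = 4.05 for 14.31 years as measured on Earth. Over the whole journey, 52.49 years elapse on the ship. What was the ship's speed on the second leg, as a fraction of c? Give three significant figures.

Leg 1: γ = 8.69; τ_1 = 38.15/8.690 = 4.390 years.
Leg 2: speed unknown; τ_2 = 57.82/γ_2.
Leg 3: γ = 4.05; τ_3 = 14.31/4.050 = 3.533 years.
Total proper time: 4.390 + τ_2 + 3.533 = 52.49, so τ_2 = 52.49 − 7.923 = 44.57 years.
γ_2 = 57.82/44.57 = 1.297; β = √(1 − 1/γ²) = √0.4059.

β = 0.637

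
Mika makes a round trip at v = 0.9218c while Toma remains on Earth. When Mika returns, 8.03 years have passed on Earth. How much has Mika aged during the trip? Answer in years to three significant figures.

γ = 1/√(1 − 0.9218²) = 1/√0.1503 = 2.580
Mika's clock measures proper time along the trip: τ = Δt/γ = 8.03/2.580 years.

τ = 3.11 years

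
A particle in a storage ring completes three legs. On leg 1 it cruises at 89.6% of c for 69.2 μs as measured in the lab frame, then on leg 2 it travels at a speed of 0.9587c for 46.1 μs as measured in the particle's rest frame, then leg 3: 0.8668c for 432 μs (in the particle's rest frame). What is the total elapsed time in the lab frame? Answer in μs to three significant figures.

Δt = 1100 μs

Leg 1: 69.2 μs is already measured in the lab frame.
Leg 2: γ = 1/√(1 − 0.9587²) = 1/√0.08089 = 3.516; Δt_2 = 3.516 × 46.1 = 162.1 μs.
Leg 3: γ = 1/√(1 − 0.8668²) = 1/√0.2487 = 2.005; Δt_3 = 2.005 × 432 = 866.3 μs.
Total: 69.20 + 162.1 + 866.3 μs.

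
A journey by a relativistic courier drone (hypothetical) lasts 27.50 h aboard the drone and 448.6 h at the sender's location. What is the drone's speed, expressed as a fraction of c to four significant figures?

The proper time is measured aboard the drone (both events occur at the drone's location); Δt is measured at the sender's location. γ = Δt/τ = 448.6/27.50 = 16.31.
β = √(1 − 1/γ²) = √(1 − 0.003758) = √0.9962

β = 0.9981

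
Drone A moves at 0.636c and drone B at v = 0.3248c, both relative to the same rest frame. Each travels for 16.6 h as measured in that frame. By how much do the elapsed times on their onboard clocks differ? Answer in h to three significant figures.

|τ_A − τ_B| = 2.89 h

A: γ = 1/√(1 − 0.636²) = 1/√0.5955 = 1.296; τ_A = 16.6/1.296 = 12.81 h.
B: γ = 1/√(1 − 0.3248²) = 1/√0.8945 = 1.057; τ_B = 16.6/1.057 = 15.70 h.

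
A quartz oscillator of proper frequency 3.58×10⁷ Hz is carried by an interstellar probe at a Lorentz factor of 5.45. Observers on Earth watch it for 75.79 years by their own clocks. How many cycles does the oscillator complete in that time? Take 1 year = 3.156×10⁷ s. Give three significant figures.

N = 1.57×10¹⁶

γ = 5.45
During 75.79 years of lab time, the oscillator's proper time advances by τ = Δt/γ = 75.79/5.450 = 13.91 years = 4.389×10⁸ s.
N = f × τ = 3.58×10⁷ × 4.389×10⁸ = 1.571×10¹⁶.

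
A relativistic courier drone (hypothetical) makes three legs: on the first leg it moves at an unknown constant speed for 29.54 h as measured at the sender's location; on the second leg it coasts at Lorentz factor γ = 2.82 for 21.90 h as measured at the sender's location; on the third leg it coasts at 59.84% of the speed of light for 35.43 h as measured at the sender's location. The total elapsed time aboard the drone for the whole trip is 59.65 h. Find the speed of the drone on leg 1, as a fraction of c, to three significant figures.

β = 0.606

Leg 1: speed unknown; τ_1 = 29.54/γ_1.
Leg 2: γ = 2.82; τ_2 = 21.90/2.820 = 7.766 h.
Leg 3: β = 0.5984; γ = 1/√(1 − 0.5984²) = 1/√0.6419 = 1.248; τ_3 = 35.43/1.248 = 28.39 h.
Total proper time: τ_1 + 7.766 + 28.39 = 59.65, so τ_1 = 59.65 − 36.15 = 23.50 h.
γ_1 = 29.54/23.50 = 1.257; β = √(1 − 1/γ²) = √0.3673.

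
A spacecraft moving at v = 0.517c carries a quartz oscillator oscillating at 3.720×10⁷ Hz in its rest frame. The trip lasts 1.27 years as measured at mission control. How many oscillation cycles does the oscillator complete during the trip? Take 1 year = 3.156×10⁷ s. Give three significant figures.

γ = 1/√(1 − 0.517²) = 1/√0.7327 = 1.168
The oscillator's own cycle count is N = f × τ where τ is the proper time aboard the spacecraft. τ = Δt/γ = 1.27/1.168 = 1.087 years = 3.431×10⁷ s.
N = 3.720×10⁷ × 3.431×10⁷ = 1.276×10¹⁵.

N = 1.28×10¹⁵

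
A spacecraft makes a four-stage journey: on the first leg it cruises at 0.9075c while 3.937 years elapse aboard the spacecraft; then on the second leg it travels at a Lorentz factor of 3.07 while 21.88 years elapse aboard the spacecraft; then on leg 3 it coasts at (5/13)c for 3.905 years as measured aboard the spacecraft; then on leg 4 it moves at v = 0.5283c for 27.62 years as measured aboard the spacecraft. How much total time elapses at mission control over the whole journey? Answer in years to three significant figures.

Δt = 113 years

Leg 1: γ = 1/√(1 − 0.9075²) = 1/√0.1764 = 2.381; Δt_1 = 2.381 × 3.937 = 9.373 years.
Leg 2: γ = 3.07; Δt_2 = 3.070 × 21.88 = 67.17 years.
Leg 3: γ = 1/√(1 − (5/13)²) = 13/12 ≈ 1.083; Δt_3 = 1.083 × 3.905 = 4.230 years.
Leg 4: γ = 1/√(1 − 0.5283²) = 1/√0.7209 = 1.178; Δt_4 = 1.178 × 27.62 = 32.53 years.
Total: 9.373 + 67.17 + 4.230 + 32.53 years.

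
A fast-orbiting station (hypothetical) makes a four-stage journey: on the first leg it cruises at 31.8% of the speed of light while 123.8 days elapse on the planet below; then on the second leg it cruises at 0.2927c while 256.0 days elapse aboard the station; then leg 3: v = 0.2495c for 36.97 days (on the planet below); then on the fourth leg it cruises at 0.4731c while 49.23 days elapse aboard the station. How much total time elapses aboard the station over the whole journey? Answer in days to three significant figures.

τ = 458 days

Leg 1: β = 0.318; γ = 1/√(1 − 0.318²) = 1/√0.8989 = 1.055; τ_1 = 123.8/1.055 = 117.4 days.
Leg 2: 256.0 days is already measured aboard the station.
Leg 3: γ = 1/√(1 − 0.2495²) = 1/√0.9377 = 1.033; τ_3 = 36.97/1.033 = 35.80 days.
Leg 4: 49.23 days is already measured aboard the station.
Total: 117.4 + 256.0 + 35.80 + 49.23 days.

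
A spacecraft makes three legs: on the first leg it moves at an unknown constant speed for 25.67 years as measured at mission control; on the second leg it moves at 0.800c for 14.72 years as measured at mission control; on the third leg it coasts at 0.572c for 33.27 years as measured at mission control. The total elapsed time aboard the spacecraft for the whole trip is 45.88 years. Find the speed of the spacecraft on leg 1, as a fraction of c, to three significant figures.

Leg 1: speed unknown; τ_1 = 25.67/γ_1.
Leg 2: γ = 1/√(1 − 0.800²) = 5/3 ≈ 1.667; τ_2 = 14.72/1.667 = 8.832 years.
Leg 3: γ = 1/√(1 − 0.572²) = 1/√0.6728 = 1.219; τ_3 = 33.27/1.219 = 27.29 years.
Total proper time: τ_1 + 8.832 + 27.29 = 45.88, so τ_1 = 45.88 − 36.12 = 9.758 years.
γ_1 = 25.67/9.758 = 2.631; β = √(1 − 1/γ²) = √0.8555.

β = 0.925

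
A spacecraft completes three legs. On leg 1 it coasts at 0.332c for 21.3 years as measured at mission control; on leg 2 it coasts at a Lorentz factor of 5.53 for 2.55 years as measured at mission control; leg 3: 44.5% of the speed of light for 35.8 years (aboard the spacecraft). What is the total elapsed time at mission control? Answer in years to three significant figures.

Δt = 63.8 years

Leg 1: 21.3 years is already measured at mission control.
Leg 2: 2.55 years is already measured at mission control.
Leg 3: β = 0.445; γ = 1/√(1 − 0.445²) = 1/√0.8020 = 1.117; Δt_3 = 1.117 × 35.8 = 39.98 years.
Total: 21.30 + 2.550 + 39.98 years.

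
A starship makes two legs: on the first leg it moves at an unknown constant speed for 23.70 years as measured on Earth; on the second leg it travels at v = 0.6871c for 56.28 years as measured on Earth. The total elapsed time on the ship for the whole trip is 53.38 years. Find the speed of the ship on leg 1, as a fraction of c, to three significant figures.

Leg 1: speed unknown; τ_1 = 23.70/γ_1.
Leg 2: γ = 1/√(1 − 0.6871²) = 1/√0.5279 = 1.376; τ_2 = 56.28/1.376 = 40.89 years.
Total proper time: τ_1 + 40.89 = 53.38, so τ_1 = 53.38 − 40.89 = 12.49 years.
γ_1 = 23.70/12.49 = 1.898; β = √(1 − 1/γ²) = √0.7223.

β = 0.850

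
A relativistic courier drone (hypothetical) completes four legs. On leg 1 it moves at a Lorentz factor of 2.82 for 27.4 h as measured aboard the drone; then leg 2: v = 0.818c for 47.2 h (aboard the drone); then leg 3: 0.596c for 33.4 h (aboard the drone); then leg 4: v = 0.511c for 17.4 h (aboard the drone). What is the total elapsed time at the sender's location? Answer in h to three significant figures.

Δt = 221 h

Leg 1: γ = 2.82; Δt_1 = 2.820 × 27.4 = 77.27 h.
Leg 2: γ = 1/√(1 − 0.818²) = 1/√0.3309 = 1.738; Δt_2 = 1.738 × 47.2 = 82.06 h.
Leg 3: γ = 1/√(1 − 0.596²) = 1/√0.6448 = 1.245; Δt_3 = 1.245 × 33.4 = 41.59 h.
Leg 4: γ = 1/√(1 − 0.511²) = 1/√0.7389 = 1.163; Δt_4 = 1.163 × 17.4 = 20.24 h.
Total: 77.27 + 82.06 + 41.59 + 20.24 h.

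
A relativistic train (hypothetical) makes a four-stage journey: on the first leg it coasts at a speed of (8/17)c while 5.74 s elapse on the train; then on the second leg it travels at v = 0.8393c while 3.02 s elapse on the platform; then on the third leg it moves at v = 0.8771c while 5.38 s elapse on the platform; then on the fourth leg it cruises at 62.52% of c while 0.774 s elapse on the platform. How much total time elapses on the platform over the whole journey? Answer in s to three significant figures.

Δt = 15.7 s

Leg 1: γ = 1/√(1 − (8/17)²) = 17/15 ≈ 1.133; Δt_1 = 1.133 × 5.74 = 6.505 s.
Leg 2: 3.02 s is already measured on the platform.
Leg 3: 5.38 s is already measured on the platform.
Leg 4: 0.774 s is already measured on the platform.
Total: 6.505 + 3.020 + 5.380 + 0.7740 s.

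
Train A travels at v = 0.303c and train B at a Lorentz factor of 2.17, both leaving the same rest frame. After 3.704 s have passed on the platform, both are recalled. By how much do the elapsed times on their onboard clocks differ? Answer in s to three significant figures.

A: γ = 1/√(1 − 0.303²) = 1/√0.9082 = 1.049; τ_A = 3.704/1.049 = 3.530 s.
B: γ = 2.17; τ_B = 3.704/2.170 = 1.707 s.

|τ_A − τ_B| = 1.82 s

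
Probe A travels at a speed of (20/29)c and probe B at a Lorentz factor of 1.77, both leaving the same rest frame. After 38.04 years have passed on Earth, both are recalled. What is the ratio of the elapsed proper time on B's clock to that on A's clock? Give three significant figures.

A: γ = 1/√(1 − (20/29)²) = 29/21 ≈ 1.381. B: γ = 1.77.
τ_A/τ_B = γ_B/γ_A = 1.770/1.381 = 1.282, so τ_B/τ_A = 0.7802.

τ_B/τ_A = 0.780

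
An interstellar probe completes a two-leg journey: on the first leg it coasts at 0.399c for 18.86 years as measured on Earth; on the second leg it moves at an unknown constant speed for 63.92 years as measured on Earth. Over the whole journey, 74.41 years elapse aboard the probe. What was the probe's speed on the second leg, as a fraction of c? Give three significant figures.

Leg 1: γ = 1/√(1 − 0.399²) = 1/√0.8408 = 1.091; τ_1 = 18.86/1.091 = 17.29 years.
Leg 2: speed unknown; τ_2 = 63.92/γ_2.
Total proper time: 17.29 + τ_2 = 74.41, so τ_2 = 74.41 − 17.29 = 57.12 years.
γ_2 = 63.92/57.12 = 1.119; β = √(1 − 1/γ²) = √0.2016.

β = 0.449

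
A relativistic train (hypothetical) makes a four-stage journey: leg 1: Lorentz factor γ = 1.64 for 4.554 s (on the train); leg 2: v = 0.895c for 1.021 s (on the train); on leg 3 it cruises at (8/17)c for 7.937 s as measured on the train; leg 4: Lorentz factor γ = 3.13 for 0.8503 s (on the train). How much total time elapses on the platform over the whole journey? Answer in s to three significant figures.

Leg 1: γ = 1.64; Δt_1 = 1.640 × 4.554 = 7.469 s.
Leg 2: γ = 1/√(1 − 0.895²) = 1/√0.1990 = 2.242; Δt_2 = 2.242 × 1.021 = 2.289 s.
Leg 3: γ = 1/√(1 − (8/17)²) = 17/15 ≈ 1.133; Δt_3 = 1.133 × 7.937 = 8.995 s.
Leg 4: γ = 3.13; Δt_4 = 3.130 × 0.8503 = 2.661 s.
Total: 7.469 + 2.289 + 8.995 + 2.661 s.

Δt = 21.4 s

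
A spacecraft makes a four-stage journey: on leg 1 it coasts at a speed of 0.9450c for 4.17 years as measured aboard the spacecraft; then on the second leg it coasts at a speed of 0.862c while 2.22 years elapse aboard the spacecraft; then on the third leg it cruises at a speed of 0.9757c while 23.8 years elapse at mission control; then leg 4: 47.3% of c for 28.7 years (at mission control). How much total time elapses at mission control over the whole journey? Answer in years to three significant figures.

Leg 1: γ = 1/√(1 − 0.9450²) = 1/√0.1070 = 3.057; Δt_1 = 3.057 × 4.17 = 12.75 years.
Leg 2: γ = 1/√(1 − 0.862²) = 1/√0.2570 = 1.973; Δt_2 = 1.973 × 2.22 = 4.379 years.
Leg 3: 23.8 years is already measured at mission control.
Leg 4: 28.7 years is already measured at mission control.
Total: 12.75 + 4.379 + 23.80 + 28.70 years.

Δt = 69.6 years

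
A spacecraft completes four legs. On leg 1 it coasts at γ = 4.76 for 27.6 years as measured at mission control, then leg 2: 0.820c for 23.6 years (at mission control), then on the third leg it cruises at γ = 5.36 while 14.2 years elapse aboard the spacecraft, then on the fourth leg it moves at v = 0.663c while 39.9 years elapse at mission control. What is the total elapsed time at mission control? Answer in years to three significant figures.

Leg 1: 27.6 years is already measured at mission control.
Leg 2: 23.6 years is already measured at mission control.
Leg 3: γ = 5.36; Δt_3 = 5.360 × 14.2 = 76.11 years.
Leg 4: 39.9 years is already measured at mission control.
Total: 27.60 + 23.60 + 76.11 + 39.90 years.

Δt = 167 years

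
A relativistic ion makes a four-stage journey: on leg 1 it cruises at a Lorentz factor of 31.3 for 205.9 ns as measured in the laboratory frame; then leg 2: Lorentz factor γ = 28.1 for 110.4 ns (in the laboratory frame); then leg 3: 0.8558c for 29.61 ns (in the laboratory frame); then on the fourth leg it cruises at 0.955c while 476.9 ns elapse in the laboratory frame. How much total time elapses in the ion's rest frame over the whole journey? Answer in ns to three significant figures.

Leg 1: γ = 31.3; τ_1 = 205.9/31.30 = 6.578 ns.
Leg 2: γ = 28.1; τ_2 = 110.4/28.10 = 3.929 ns.
Leg 3: γ = 1/√(1 − 0.8558²) = 1/√0.2676 = 1.933; τ_3 = 29.61/1.933 = 15.32 ns.
Leg 4: γ = 1/√(1 − 0.955²) = 1/√0.08798 = 3.371; τ_4 = 476.9/3.371 = 141.5 ns.
Total: 6.578 + 3.929 + 15.32 + 141.5 ns.

τ = 167 ns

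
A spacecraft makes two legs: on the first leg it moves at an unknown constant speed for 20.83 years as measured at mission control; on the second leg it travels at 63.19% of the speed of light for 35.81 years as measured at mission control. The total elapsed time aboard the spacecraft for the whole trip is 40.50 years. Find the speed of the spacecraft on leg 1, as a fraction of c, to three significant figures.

β = 0.791

Leg 1: speed unknown; τ_1 = 20.83/γ_1.
Leg 2: β = 0.6319; γ = 1/√(1 − 0.6319²) = 1/√0.6007 = 1.290; τ_2 = 35.81/1.290 = 27.75 years.
Total proper time: τ_1 + 27.75 = 40.50, so τ_1 = 40.50 − 27.75 = 12.75 years.
γ_1 = 20.83/12.75 = 1.634; β = √(1 − 1/γ²) = √0.6256.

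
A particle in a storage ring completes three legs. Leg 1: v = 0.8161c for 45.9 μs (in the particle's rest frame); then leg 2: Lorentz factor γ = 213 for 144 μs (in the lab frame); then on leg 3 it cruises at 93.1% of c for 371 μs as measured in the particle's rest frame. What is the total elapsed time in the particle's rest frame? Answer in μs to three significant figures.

Leg 1: 45.9 μs is already measured in the particle's rest frame.
Leg 2: γ = 213; τ_2 = 144/213.0 = 0.6761 μs.
Leg 3: 371 μs is already measured in the particle's rest frame.
Total: 45.90 + 0.6761 + 371.0 μs.

τ = 418 μs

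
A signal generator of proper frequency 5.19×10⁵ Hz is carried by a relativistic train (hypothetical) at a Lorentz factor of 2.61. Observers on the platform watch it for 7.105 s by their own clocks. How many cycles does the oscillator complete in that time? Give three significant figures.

γ = 2.61
During 7.105 s of lab time, the oscillator's proper time advances by τ = Δt/γ = 7.105/2.610 = 2.722 s = 2.722×10⁰ s.
N = f × τ = 5.19×10⁵ × 2.722×10⁰ = 1.413×10⁶.

N = 1.41×10⁶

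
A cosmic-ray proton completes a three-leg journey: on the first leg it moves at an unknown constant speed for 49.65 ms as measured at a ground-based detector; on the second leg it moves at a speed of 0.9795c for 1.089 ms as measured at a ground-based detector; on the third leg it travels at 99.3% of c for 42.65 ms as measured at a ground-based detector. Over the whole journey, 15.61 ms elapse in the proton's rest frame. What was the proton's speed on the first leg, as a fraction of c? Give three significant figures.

β = 0.978

Leg 1: speed unknown; τ_1 = 49.65/γ_1.
Leg 2: γ = 1/√(1 − 0.9795²) = 1/√0.04058 = 4.964; τ_2 = 1.089/4.964 = 0.2194 ms.
Leg 3: β = 0.993; γ = 1/√(1 − 0.993²) = 1/√0.01395 = 8.466; τ_3 = 42.65/8.466 = 5.038 ms.
Total proper time: τ_1 + 0.2194 + 5.038 = 15.61, so τ_1 = 15.61 − 5.257 = 10.35 ms.
γ_1 = 49.65/10.35 = 4.796; β = √(1 − 1/γ²) = √0.9565.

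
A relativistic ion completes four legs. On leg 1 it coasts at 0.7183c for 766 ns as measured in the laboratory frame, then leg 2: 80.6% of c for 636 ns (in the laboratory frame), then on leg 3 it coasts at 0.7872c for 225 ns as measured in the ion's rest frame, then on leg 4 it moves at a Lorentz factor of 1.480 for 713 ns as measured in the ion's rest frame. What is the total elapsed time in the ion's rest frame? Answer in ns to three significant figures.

τ = 1850 ns

Leg 1: γ = 1/√(1 − 0.7183²) = 1/√0.4840 = 1.437; τ_1 = 766/1.437 = 532.9 ns.
Leg 2: β = 0.806; γ = 1/√(1 − 0.806²) = 1/√0.3504 = 1.689; τ_2 = 636/1.689 = 376.5 ns.
Leg 3: 225 ns is already measured in the ion's rest frame.
Leg 4: 713 ns is already measured in the ion's rest frame.
Total: 532.9 + 376.5 + 225.0 + 713.0 ns.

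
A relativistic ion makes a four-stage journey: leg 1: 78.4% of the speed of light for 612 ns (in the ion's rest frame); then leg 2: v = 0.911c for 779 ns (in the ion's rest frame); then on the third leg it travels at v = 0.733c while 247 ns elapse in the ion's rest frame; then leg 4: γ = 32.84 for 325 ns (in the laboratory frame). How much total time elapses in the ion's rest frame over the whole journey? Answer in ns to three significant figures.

τ = 1650 ns

Leg 1: 612 ns is already measured in the ion's rest frame.
Leg 2: 779 ns is already measured in the ion's rest frame.
Leg 3: 247 ns is already measured in the ion's rest frame.
Leg 4: γ = 32.84; τ_4 = 325/32.84 = 9.896 ns.
Total: 612.0 + 779.0 + 247.0 + 9.896 ns.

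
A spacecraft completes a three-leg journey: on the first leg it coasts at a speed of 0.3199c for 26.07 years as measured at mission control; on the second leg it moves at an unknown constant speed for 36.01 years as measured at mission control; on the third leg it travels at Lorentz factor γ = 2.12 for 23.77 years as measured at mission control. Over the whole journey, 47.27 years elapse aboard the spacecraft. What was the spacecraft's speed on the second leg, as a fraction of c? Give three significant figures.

Leg 1: γ = 1/√(1 − 0.3199²) = 1/√0.8977 = 1.055; τ_1 = 26.07/1.055 = 24.70 years.
Leg 2: speed unknown; τ_2 = 36.01/γ_2.
Leg 3: γ = 2.12; τ_3 = 23.77/2.120 = 11.21 years.
Total proper time: 24.70 + τ_2 + 11.21 = 47.27, so τ_2 = 47.27 − 35.91 = 11.36 years.
γ_2 = 36.01/11.36 = 3.171; β = √(1 − 1/γ²) = √0.9005.

β = 0.949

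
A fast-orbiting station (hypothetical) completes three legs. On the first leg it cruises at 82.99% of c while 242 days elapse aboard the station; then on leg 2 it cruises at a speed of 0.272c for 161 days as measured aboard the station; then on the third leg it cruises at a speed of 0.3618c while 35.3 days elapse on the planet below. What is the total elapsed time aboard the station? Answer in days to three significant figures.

Leg 1: 242 days is already measured aboard the station.
Leg 2: 161 days is already measured aboard the station.
Leg 3: γ = 1/√(1 − 0.3618²) = 1/√0.8691 = 1.073; τ_3 = 35.3/1.073 = 32.91 days.
Total: 242.0 + 161.0 + 32.91 days.

τ = 436 days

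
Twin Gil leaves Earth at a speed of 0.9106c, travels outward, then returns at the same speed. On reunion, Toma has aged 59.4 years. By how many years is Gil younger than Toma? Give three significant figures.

Δt − τ = 34.9 years

γ = 1/√(1 − 0.9106²) = 1/√0.1708 = 2.420
Gil's elapsed proper time: τ = 59.4/2.420 = 24.55 years.
Age gap = Δt − τ = 59.4 − 24.55 years.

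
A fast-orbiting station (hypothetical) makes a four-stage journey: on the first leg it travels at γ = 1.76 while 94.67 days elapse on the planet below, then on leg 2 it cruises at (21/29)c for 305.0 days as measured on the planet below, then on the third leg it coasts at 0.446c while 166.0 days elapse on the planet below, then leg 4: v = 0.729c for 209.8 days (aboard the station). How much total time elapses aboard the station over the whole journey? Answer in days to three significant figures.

τ = 623 days

Leg 1: γ = 1.76; τ_1 = 94.67/1.760 = 53.79 days.
Leg 2: γ = 1/√(1 − (21/29)²) = 29/20 = 1.450; τ_2 = 305.0/1.450 = 210.3 days.
Leg 3: γ = 1/√(1 − 0.446²) = 1/√0.8011 = 1.117; τ_3 = 166.0/1.117 = 148.6 days.
Leg 4: 209.8 days is already measured aboard the station.
Total: 53.79 + 210.3 + 148.6 + 209.8 days.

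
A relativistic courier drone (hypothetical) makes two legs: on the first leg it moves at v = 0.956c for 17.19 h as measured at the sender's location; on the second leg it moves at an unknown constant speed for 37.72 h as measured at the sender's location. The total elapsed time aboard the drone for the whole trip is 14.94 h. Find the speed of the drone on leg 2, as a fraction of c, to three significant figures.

Leg 1: γ = 1/√(1 − 0.956²) = 1/√0.08606 = 3.409; τ_1 = 17.19/3.409 = 5.043 h.
Leg 2: speed unknown; τ_2 = 37.72/γ_2.
Total proper time: 5.043 + τ_2 = 14.94, so τ_2 = 14.94 − 5.043 = 9.897 h.
γ_2 = 37.72/9.897 = 3.811; β = √(1 − 1/γ²) = √0.9312.

β = 0.965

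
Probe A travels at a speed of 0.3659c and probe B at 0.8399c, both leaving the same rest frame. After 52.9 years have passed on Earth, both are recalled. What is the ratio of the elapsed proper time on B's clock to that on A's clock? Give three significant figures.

A: γ = 1/√(1 − 0.3659²) = 1/√0.8661 = 1.075. B: γ = 1/√(1 − 0.8399²) = 1/√0.2946 = 1.842.
τ_A/τ_B = γ_B/γ_A = 1.842/1.075 = 1.715, so τ_B/τ_A = 0.5832.

τ_B/τ_A = 0.583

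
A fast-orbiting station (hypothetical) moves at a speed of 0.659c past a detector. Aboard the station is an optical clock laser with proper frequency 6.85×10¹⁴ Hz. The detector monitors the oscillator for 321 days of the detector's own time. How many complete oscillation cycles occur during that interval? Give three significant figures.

N = 1.43×10²²

γ = 1/√(1 − 0.659²) = 1/√0.5657 = 1.330
During 321 days of lab time, the oscillator's proper time advances by τ = Δt/γ = 321/1.330 = 241.4 days = 2.086×10⁷ s.
N = f × τ = 6.85×10¹⁴ × 2.086×10⁷ = 1.429×10²².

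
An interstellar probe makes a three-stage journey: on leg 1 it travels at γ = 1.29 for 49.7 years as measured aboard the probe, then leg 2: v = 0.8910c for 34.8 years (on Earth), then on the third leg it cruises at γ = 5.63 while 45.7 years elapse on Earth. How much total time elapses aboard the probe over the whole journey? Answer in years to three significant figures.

Leg 1: 49.7 years is already measured aboard the probe.
Leg 2: γ = 1/√(1 − 0.8910²) = 1/√0.2061 = 2.203; τ_2 = 34.8/2.203 = 15.80 years.
Leg 3: γ = 5.63; τ_3 = 45.7/5.630 = 8.117 years.
Total: 49.70 + 15.80 + 8.117 years.

τ = 73.6 years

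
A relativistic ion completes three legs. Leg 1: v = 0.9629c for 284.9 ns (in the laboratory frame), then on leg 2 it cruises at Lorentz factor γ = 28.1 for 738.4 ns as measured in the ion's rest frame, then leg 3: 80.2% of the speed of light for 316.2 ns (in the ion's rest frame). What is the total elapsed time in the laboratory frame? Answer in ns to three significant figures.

Δt = 2.16×10⁴ ns

Leg 1: 284.9 ns is already measured in the laboratory frame.
Leg 2: γ = 28.1; Δt_2 = 28.10 × 738.4 = 2.075×10⁴ ns.
Leg 3: β = 0.802; γ = 1/√(1 − 0.802²) = 1/√0.3568 = 1.674; Δt_3 = 1.674 × 316.2 = 529.4 ns.
Total: 284.9 + 2.075×10⁴ + 529.4 ns.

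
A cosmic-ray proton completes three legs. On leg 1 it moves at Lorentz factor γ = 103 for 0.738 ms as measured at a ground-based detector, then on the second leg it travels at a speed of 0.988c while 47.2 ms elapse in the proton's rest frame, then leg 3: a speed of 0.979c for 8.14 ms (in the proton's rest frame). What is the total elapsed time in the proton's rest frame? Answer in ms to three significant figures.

τ = 55.3 ms

Leg 1: γ = 103; τ_1 = 0.738/103.0 = 0.007165 ms.
Leg 2: 47.2 ms is already measured in the proton's rest frame.
Leg 3: 8.14 ms is already measured in the proton's rest frame.
Total: 0.007165 + 47.20 + 8.140 ms.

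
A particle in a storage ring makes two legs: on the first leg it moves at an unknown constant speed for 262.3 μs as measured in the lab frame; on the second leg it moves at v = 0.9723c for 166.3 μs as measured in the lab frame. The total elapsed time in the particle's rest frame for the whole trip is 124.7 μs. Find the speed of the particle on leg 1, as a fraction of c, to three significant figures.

Leg 1: speed unknown; τ_1 = 262.3/γ_1.
Leg 2: γ = 1/√(1 − 0.9723²) = 1/√0.05463 = 4.278; τ_2 = 166.3/4.278 = 38.87 μs.
Total proper time: τ_1 + 38.87 = 124.7, so τ_1 = 124.7 − 38.87 = 85.83 μs.
γ_1 = 262.3/85.83 = 3.056; β = √(1 − 1/γ²) = √0.8929.

β = 0.945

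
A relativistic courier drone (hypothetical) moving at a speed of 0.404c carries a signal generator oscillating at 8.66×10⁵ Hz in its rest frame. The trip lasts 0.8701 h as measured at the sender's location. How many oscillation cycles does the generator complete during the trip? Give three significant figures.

N = 2.48×10⁹

γ = 1/√(1 − 0.404²) = 1/√0.8368 = 1.093
The oscillator's own cycle count is N = f × τ where τ is the proper time aboard the drone. τ = Δt/γ = 0.8701/1.093 = 0.7959 h = 2.865×10³ s.
N = 8.66×10⁵ × 2.865×10³ = 2.481×10⁹.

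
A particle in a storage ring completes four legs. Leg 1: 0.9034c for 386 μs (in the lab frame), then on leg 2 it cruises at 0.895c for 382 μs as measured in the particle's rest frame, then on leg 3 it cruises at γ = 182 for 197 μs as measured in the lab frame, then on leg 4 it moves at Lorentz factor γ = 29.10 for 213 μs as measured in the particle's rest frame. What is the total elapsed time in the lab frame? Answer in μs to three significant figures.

Leg 1: 386 μs is already measured in the lab frame.
Leg 2: γ = 1/√(1 − 0.895²) = 1/√0.1990 = 2.242; Δt_2 = 2.242 × 382 = 856.4 μs.
Leg 3: 197 μs is already measured in the lab frame.
Leg 4: γ = 29.10; Δt_4 = 29.10 × 213 = 6198 μs.
Total: 386.0 + 856.4 + 197.0 + 6198 μs.

Δt = 7640 μs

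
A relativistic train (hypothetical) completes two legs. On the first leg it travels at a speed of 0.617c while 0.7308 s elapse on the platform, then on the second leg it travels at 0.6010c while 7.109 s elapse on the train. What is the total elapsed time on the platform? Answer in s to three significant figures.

Δt = 9.63 s

Leg 1: 0.7308 s is already measured on the platform.
Leg 2: γ = 1/√(1 − 0.6010²) = 1/√0.6388 = 1.251; Δt_2 = 1.251 × 7.109 = 8.895 s.
Total: 0.7308 + 8.895 s.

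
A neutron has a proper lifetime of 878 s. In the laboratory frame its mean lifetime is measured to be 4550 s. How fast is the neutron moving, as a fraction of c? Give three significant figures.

γ = Δt/τ₀ = 4550/878 = 5.182
β = √(1 − 1/γ²) = √(1 − 0.03724) = √0.9628

v = 0.981c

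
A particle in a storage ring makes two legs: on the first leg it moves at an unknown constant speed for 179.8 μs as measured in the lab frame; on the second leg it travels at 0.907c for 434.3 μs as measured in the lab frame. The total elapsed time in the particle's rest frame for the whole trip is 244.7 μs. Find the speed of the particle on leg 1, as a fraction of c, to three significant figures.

Leg 1: speed unknown; τ_1 = 179.8/γ_1.
Leg 2: γ = 1/√(1 − 0.907²) = 1/√0.1774 = 2.375; τ_2 = 434.3/2.375 = 182.9 μs.
Total proper time: τ_1 + 182.9 = 244.7, so τ_1 = 244.7 − 182.9 = 61.80 μs.
γ_1 = 179.8/61.80 = 2.909; β = √(1 − 1/γ²) = √0.8818.

β = 0.939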